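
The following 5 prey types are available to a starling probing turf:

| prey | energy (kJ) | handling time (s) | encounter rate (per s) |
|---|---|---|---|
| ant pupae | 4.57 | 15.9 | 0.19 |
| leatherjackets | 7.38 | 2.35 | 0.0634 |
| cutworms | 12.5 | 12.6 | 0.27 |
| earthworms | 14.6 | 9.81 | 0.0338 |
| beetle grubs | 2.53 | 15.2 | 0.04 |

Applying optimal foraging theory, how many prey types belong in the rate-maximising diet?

E/h in descending order: leatherjackets 3.14, earthworms 1.49, cutworms 0.992, ant pupae 0.287, beetle grubs 0.166 kJ/s. The optimal diet is the largest prefix of this list for which every included type satisfies E_i/h_i > R on the types above it.
Rate on top 1: 0.4072. earthworms: 1.49 > 0.4072 → include.
Rate on top 2: 0.6493. cutworms: 0.992 > 0.6493 → include.
Rate on top 3: 0.8881. ant pupae: 0.287 < 0.8881 → exclude; stop.
Optimal diet: leatherjackets, earthworms, cutworms — 3 of 5 types.

3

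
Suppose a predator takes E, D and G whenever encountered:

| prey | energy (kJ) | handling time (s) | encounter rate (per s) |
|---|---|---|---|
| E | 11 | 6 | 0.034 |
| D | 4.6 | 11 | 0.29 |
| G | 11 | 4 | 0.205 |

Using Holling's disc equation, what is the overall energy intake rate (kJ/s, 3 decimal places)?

R = (0.034×11 + 0.29×4.6 + 0.205×11) / (1 + 0.034×6 + 0.29×11 + 0.205×4) = 3.963/5.214 = 0.7601 kJ/s.

0.760 kJ/s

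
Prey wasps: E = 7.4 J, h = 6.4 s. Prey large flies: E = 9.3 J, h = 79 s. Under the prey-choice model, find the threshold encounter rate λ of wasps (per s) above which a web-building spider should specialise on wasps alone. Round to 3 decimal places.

0.018 per s

At the threshold, the rate on wasps alone equals the profitability of large flies: λ·7.4/(1 + λ·6.4) = 9.3/79 = 0.1177.
Rearranging, λ(7.4 − 0.1177×6.4) = 0.1177, so λ = 0.1177/6.647 = 0.01771 per s.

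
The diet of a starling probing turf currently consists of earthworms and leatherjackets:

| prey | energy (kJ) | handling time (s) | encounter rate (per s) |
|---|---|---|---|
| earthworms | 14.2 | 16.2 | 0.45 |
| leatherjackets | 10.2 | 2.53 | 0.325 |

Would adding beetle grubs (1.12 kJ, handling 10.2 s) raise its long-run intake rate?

No

Current rate: (0.45×14.2 + 0.325×10.2)/(1 + 0.45×16.2 + 0.325×2.53) = 1.065 kJ/s.
beetle grubs: E/h = 1.12/10.2 = 0.1098 kJ/s.
Since 0.1098 < R, time spent handling beetle grubs is better spent searching.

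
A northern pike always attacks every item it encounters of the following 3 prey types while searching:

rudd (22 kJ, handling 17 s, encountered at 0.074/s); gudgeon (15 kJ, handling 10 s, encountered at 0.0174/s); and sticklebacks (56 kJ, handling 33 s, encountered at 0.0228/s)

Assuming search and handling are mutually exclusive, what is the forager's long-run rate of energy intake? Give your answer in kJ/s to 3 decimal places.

0.994 kJ/s

R = (0.074×22 + 0.0174×15 + 0.0228×56) / (1 + 0.074×17 + 0.0174×10 + 0.0228×33) = 3.166/3.184 = 0.9942 kJ/s.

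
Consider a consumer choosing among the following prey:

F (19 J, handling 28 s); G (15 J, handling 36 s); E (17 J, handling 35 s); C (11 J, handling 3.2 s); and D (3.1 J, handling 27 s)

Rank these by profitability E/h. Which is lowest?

In descending order of E/h:
C: 11/3.2 = 3.44 J/s
F: 19/28 = 0.679 J/s
E: 17/35 = 0.486 J/s
G: 15/36 = 0.417 J/s
D: 3.1/27 = 0.115 J/s

D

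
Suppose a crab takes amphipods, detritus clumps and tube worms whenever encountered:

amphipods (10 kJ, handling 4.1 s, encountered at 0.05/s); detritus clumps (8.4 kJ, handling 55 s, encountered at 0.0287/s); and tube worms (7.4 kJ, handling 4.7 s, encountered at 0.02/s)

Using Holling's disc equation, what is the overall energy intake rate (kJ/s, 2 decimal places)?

0.31 kJ/s

R = (0.05×10 + 0.0287×8.4 + 0.02×7.4) / (1 + 0.05×4.1 + 0.0287×55 + 0.02×4.7) = 0.8891/2.877 = 0.309 kJ/s.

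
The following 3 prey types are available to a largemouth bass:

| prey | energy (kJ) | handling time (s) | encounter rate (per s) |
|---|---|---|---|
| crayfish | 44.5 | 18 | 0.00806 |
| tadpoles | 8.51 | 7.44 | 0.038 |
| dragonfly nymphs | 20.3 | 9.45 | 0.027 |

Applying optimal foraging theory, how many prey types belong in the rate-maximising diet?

3

Rank by E/h (kJ/s): crayfish 2.47, dragonfly nymphs 2.15, tadpoles 1.14. Include each in turn until the next type's E/h falls below the running intake rate.
Rate on top 1: 0.3132. dragonfly nymphs: 2.15 > 0.3132 → include.
Rate on top 2: 0.6476. tadpoles: 1.14 > 0.6476 → include.
Optimal diet: crayfish, dragonfly nymphs, tadpoles — 3 of 3 types.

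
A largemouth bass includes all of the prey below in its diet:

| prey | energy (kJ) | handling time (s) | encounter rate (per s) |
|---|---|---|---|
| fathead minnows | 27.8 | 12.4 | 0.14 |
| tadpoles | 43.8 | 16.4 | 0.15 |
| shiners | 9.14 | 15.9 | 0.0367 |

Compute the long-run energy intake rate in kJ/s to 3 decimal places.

Energy encountered per unit search time: 0.14×27.8 + 0.15×43.8 + 0.0367×9.14 = 10.8 kJ/s.
Handling time per unit search time: 0.14×12.4 + 0.15×16.4 + 0.0367×15.9 = 4.78.
Rate = 10.8/(1 + 4.78) = 1.868 kJ/s.

1.868 kJ/s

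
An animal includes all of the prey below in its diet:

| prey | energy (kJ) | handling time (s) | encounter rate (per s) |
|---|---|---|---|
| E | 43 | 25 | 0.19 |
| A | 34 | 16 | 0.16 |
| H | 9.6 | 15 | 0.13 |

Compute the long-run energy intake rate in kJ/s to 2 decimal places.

1.45 kJ/s

R = (0.19×43 + 0.16×34 + 0.13×9.6) / (1 + 0.19×25 + 0.16×16 + 0.13×15) = 14.86/10.26 = 1.448 kJ/s.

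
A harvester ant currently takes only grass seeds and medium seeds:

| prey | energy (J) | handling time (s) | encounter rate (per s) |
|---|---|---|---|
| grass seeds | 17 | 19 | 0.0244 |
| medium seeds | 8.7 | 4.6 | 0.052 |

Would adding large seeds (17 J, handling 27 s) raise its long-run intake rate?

On grass seeds and medium seeds alone, R = ΣλE/(1+Σλh) = 0.8672/1.703 = 0.5093 J/s.
large seeds: E/h = 17/27 = 0.6296 J/s.
0.6296 > 0.5093, so adding large seeds raises the average — include it.

Yes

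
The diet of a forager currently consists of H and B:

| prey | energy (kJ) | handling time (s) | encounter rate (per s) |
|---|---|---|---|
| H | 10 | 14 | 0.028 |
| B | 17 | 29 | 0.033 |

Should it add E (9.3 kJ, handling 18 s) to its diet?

Intake rate on the current diet: R = (0.028×10 + 0.033×17) / (1 + 0.028×14 + 0.033×29) = 0.841/2.349 = 0.358 kJ/s.
Profitability of E: 9.3/18 = 0.5167 kJ/s.
0.5167 > 0.358, so adding E raises the average — include it.

Yes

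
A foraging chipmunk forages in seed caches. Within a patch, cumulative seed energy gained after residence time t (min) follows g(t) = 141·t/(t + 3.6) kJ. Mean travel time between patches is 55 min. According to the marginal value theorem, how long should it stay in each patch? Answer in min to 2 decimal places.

By the marginal value theorem, leave when the instantaneous gain rate g'(t) equals the habitat-wide average g(t)/(T + t).
g'(t) = 141·3.6/(t + 3.6)². Setting 141·3.6/(t+3.6)² = 141t/[(t+3.6)(55+t)] gives 3.6(55+t) = t(t+3.6), so t² = 3.6×55 = 198.
t* = √198 = 14.07 min.

14.07 min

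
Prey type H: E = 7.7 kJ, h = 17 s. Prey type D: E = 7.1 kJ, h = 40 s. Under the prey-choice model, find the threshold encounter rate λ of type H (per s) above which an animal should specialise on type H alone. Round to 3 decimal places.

0.038 per s

At the threshold, the rate on type H alone equals the profitability of type D: λ·7.7/(1 + λ·17) = 7.1/40 = 0.1775.
Rearranging, λ(7.7 − 0.1775×17) = 0.1775, so λ = 0.1775/4.683 = 0.03791 per s.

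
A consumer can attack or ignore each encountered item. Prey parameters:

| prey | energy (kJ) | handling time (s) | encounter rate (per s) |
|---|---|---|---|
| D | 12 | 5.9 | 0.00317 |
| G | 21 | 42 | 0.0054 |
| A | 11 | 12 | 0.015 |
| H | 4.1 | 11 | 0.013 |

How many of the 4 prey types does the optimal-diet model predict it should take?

4

E/h in descending order: D 2.03, A 0.917, G 0.5, H 0.373 kJ/s. The optimal diet is the largest prefix of this list for which every included type satisfies E_i/h_i > R on the types above it.
Rate on top 1: 0.03734. A: 0.917 > 0.03734 → include.
Rate on top 2: 0.1694. G: 0.5 > 0.1694 → include.
Rate on top 3: 0.222. H: 0.373 > 0.222 → include.
Optimal diet: D, A, G, H — 4 of 4 types.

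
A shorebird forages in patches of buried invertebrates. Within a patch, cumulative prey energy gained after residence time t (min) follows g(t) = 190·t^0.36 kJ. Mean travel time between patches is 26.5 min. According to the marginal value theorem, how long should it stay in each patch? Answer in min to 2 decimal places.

14.91 min

By the marginal value theorem, leave when the instantaneous gain rate g'(t) equals the habitat-wide average g(t)/(T + t).
g'(t) = 0.36·190·t^-0.64. Setting 0.36·190·t^-0.64 = 190·t^0.36/(26.5+t) gives 0.36(26.5+t) = t, so 0.64·t = 0.36×26.5.
t* = 0.36×26.5/0.64 = 14.91 min.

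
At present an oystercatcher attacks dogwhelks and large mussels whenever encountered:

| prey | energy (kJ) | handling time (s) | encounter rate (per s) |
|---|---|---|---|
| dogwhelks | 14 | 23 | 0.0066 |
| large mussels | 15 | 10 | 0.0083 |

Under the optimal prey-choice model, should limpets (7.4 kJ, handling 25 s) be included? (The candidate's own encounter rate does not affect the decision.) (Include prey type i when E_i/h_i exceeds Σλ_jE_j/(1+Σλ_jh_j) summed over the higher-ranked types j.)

Yes

On dogwhelks and large mussels alone, R = ΣλE/(1+Σλh) = 0.2169/1.235 = 0.1757 kJ/s.
limpets: E/h = 7.4/25 = 0.296 kJ/s.
Since 0.296 > R, including limpets increases the long-run rate.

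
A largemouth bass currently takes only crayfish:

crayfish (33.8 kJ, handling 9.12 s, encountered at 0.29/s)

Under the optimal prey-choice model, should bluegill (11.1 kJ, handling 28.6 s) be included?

No

On crayfish alone, R = ΣλE/(1+Σλh) = 9.802/3.645 = 2.689 kJ/s.
Profitability of bluegill: 11.1/28.6 = 0.3881 kJ/s.
0.3881 < 2.689, so adding bluegill would lower the average — exclude it.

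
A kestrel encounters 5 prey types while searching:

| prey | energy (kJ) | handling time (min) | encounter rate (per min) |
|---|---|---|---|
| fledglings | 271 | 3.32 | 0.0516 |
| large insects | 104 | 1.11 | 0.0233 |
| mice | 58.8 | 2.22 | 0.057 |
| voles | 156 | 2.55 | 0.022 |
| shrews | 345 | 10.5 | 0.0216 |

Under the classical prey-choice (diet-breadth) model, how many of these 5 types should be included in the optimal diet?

E/h in descending order: large insects 93.7, fledglings 81.6, voles 61.2, shrews 32.9, mice 26.5 kJ/min. The optimal diet is the largest prefix of this list for which every included type satisfies E_i/h_i > R on the types above it.
Rate on top 1: 2.362. fledglings: 81.6 > 2.362 → include.
Rate on top 2: 13.7. voles: 61.2 > 13.7 → include.
Rate on top 3: 15.83. shrews: 32.9 > 15.83 → include.
Rate on top 4: 18.44. mice: 26.5 > 18.44 → include.
Optimal diet: large insects, fledglings, voles, shrews, mice — 5 of 5 types.

5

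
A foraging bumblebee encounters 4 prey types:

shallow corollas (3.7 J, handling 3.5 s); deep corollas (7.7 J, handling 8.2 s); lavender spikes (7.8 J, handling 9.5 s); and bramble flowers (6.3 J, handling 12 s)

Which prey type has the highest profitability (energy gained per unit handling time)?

In descending order of E/h:
shallow corollas: 3.7/3.5 = 1.06 J/s
deep corollas: 7.7/8.2 = 0.939 J/s
lavender spikes: 7.8/9.5 = 0.821 J/s
bramble flowers: 6.3/12 = 0.525 J/s

shallow corollas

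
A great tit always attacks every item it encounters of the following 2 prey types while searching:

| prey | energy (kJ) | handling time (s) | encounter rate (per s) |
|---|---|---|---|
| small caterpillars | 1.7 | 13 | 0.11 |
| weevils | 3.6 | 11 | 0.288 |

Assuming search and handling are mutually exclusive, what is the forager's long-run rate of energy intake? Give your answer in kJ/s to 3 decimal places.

0.219 kJ/s

R = (0.11×1.7 + 0.288×3.6) / (1 + 0.11×13 + 0.288×11) = 1.224/5.598 = 0.2186 kJ/s.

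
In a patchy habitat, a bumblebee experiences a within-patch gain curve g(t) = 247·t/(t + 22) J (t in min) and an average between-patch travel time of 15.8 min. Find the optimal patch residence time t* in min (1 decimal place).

Maximise g(t)/(T+t): set derivative to zero → g'(t)(T+t) = g(t).
g'(t) = 247·22/(t + 22)². Setting 247·22/(t+22)² = 247t/[(t+22)(15.8+t)] gives 22(15.8+t) = t(t+22), so t² = 22×15.8 = 347.6.
t* = √347.6 = 18.64 min.

18.6 min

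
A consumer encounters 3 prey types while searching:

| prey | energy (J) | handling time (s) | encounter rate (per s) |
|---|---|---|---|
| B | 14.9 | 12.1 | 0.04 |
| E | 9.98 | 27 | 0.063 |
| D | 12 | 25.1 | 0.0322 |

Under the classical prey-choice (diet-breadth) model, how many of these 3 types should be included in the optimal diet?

2

E/h in descending order: B 1.23, D 0.478, E 0.37 J/s. The optimal diet is the largest prefix of this list for which every included type satisfies E_i/h_i > R on the types above it.
Rate on top 1: 0.4016. D: 0.478 > 0.4016 → include.
Rate on top 2: 0.4286. E: 0.37 < 0.4286 → exclude; stop.
Optimal diet: B, D — 2 of 3 types.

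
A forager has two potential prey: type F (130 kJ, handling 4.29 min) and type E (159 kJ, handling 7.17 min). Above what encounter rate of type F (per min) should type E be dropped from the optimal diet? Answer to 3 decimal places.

0.636 per min

The zero-one rule: include type E iff E₂/h₂ > λE₁/(1+λh₁). Equality gives the switch point.
λE₁h₂ = E₂ + λE₂h₁ ⇒ λ = E₂/(E₁h₂ − E₂h₁) = 159/(932.1 − 682.1) = 0.636 per min.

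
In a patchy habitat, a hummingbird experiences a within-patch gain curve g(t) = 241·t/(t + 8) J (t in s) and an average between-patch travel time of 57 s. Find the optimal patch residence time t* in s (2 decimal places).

21.35 s

By the marginal value theorem, leave when the instantaneous gain rate g'(t) equals the habitat-wide average g(t)/(T + t).
g'(t) = 241·8/(t + 8)². Setting 241·8/(t+8)² = 241t/[(t+8)(57+t)] gives 8(57+t) = t(t+8), so t² = 8×57 = 456.
t* = √456 = 21.35 s.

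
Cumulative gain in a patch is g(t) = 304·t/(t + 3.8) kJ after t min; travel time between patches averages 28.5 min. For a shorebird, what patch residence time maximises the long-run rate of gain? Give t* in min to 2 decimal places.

10.41 min

Optimal t* satisfies g'(t*) = g(t*)/(T + t*).
g'(t) = 304·3.8/(t + 3.8)². Setting 304·3.8/(t+3.8)² = 304t/[(t+3.8)(28.5+t)] gives 3.8(28.5+t) = t(t+3.8), so t² = 3.8×28.5 = 108.3.
t* = √108.3 = 10.41 min.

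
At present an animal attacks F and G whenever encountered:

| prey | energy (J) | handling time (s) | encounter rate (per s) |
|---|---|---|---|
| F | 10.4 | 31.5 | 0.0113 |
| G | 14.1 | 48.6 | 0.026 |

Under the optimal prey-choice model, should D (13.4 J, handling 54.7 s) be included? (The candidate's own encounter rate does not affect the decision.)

Current rate: (0.0113×10.4 + 0.026×14.1)/(1 + 0.0113×31.5 + 0.026×48.6) = 0.1848 J/s.
Profitability of D: 13.4/54.7 = 0.245 J/s.
0.245 > 0.1848, so adding D raises the average — include it.

Yes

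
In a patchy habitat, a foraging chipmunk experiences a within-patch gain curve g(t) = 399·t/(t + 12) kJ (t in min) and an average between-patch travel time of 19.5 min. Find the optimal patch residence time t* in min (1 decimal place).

Optimal t* satisfies g'(t*) = g(t*)/(T + t*).
g'(t) = 399·12/(t + 12)². Setting 399·12/(t+12)² = 399t/[(t+12)(19.5+t)] gives 12(19.5+t) = t(t+12), so t² = 12×19.5 = 234.
t* = √234 = 15.3 min.

15.3 min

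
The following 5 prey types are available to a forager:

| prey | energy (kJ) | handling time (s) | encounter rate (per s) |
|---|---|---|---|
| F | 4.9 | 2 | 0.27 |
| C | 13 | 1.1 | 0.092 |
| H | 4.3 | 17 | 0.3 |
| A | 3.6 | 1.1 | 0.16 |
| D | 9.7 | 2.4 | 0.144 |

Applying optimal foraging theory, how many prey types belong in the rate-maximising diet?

4

E/h in descending order: C 11.8, D 4.04, A 3.27, F 2.45, H 0.253 kJ/s. The optimal diet is the largest prefix of this list for which every included type satisfies E_i/h_i > R on the types above it.
Rate on top 1: 1.086. D: 4.04 > 1.086 → include.
Rate on top 2: 1.792. A: 3.27 > 1.792 → include.
Rate on top 3: 1.953. F: 2.45 > 1.953 → include.
Rate on top 4: 2.077. H: 0.253 < 2.077 → exclude; stop.
Optimal diet: C, D, A, F — 4 of 5 types.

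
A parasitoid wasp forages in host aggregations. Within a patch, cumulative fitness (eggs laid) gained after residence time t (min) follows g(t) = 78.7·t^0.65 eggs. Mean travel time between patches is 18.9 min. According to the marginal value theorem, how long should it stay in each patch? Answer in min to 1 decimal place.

By the marginal value theorem, leave when the instantaneous gain rate g'(t) equals the habitat-wide average g(t)/(T + t).
g'(t) = 0.65·78.7·t^-0.35. Setting 0.65·78.7·t^-0.35 = 78.7·t^0.65/(18.9+t) gives 0.65(18.9+t) = t, so 0.35·t = 0.65×18.9.
t* = 0.65×18.9/0.35 = 35.1 min.

35.1 min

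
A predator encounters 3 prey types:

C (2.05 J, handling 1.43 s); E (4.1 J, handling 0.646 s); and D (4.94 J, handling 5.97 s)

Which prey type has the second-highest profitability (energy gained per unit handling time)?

In descending order of E/h:
E: 4.1/0.646 = 6.35 J/s
C: 2.05/1.43 = 1.43 J/s
D: 4.94/5.97 = 0.827 J/s

C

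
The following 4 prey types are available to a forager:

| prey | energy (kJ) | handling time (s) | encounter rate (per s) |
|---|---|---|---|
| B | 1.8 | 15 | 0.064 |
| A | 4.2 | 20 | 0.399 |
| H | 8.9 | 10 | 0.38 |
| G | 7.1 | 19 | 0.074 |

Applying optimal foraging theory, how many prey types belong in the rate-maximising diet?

Rank by E/h (kJ/s): H 0.89, G 0.374, A 0.21, B 0.12. Include each in turn until the next type's E/h falls below the running intake rate.
Rate on top 1: 0.7046. G: 0.374 < 0.7046 → exclude; stop.
Optimal diet: H — 1 of 4 types.

1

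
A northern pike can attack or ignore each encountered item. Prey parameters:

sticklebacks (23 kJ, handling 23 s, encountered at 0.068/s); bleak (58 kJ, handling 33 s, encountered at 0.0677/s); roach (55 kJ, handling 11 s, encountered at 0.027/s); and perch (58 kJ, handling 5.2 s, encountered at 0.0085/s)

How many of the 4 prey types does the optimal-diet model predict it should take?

3

Rank by E/h (kJ/s): perch 11.2, roach 5, bleak 1.76, sticklebacks 1. Include each in turn until the next type's E/h falls below the running intake rate.
Rate on top 1: 0.4721. roach: 5 > 0.4721 → include.
Rate on top 2: 1.475. bleak: 1.76 > 1.475 → include.
Rate on top 3: 1.651. sticklebacks: 1 < 1.651 → exclude; stop.
Optimal diet: perch, roach, bleak — 3 of 4 types.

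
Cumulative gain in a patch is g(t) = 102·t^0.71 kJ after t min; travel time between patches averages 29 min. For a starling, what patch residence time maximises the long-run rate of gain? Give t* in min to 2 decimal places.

Optimal t* satisfies g'(t*) = g(t*)/(T + t*).
g'(t) = 0.71·102·t^-0.29. Setting 0.71·102·t^-0.29 = 102·t^0.71/(29+t) gives 0.71(29+t) = t, so 0.29·t = 0.71×29.
t* = 0.71×29/0.29 = 71 min.

71.00 min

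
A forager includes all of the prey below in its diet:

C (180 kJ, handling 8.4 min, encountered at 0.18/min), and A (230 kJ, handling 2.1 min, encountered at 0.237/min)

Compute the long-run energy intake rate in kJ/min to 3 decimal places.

28.877 kJ/min

Energy encountered per unit search time: 0.18×180 + 0.237×230 = 86.91 kJ/min.
Handling time per unit search time: 0.18×8.4 + 0.237×2.1 = 2.01.
Rate = 86.91/(1 + 2.01) = 28.88 kJ/min.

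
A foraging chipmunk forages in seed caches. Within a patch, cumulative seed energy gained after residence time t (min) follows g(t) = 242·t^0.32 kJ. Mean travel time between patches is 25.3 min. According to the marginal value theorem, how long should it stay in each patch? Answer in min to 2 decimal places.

11.91 min

Maximise g(t)/(T+t): set derivative to zero → g'(t)(T+t) = g(t).
g'(t) = 0.32·242·t^-0.68. Setting 0.32·242·t^-0.68 = 242·t^0.32/(25.3+t) gives 0.32(25.3+t) = t, so 0.68·t = 0.32×25.3.
t* = 0.32×25.3/0.68 = 11.91 min.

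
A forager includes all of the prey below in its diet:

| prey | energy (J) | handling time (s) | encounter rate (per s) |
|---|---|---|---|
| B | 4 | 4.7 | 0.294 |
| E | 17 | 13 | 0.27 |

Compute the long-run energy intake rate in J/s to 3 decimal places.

0.979 J/s

Energy encountered per unit search time: 0.294×4 + 0.27×17 = 5.766 J/s.
Handling time per unit search time: 0.294×4.7 + 0.27×13 = 4.892.
Rate = 5.766/(1 + 4.892) = 0.9786 J/s.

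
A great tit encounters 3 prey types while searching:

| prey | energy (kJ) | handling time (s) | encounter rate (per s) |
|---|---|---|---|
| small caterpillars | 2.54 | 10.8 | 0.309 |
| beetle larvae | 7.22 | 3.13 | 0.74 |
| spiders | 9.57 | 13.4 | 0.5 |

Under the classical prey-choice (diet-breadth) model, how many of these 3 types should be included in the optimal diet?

E/h in descending order: beetle larvae 2.31, spiders 0.714, small caterpillars 0.235 kJ/s. The optimal diet is the largest prefix of this list for which every included type satisfies E_i/h_i > R on the types above it.
Rate on top 1: 1.611. spiders: 0.714 < 1.611 → exclude; stop.
Optimal diet: beetle larvae — 1 of 3 types.

1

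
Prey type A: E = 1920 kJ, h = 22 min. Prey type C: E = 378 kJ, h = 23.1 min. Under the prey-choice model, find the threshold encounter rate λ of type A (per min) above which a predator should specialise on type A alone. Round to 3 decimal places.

0.010 per min

The zero-one rule: include type C iff E₂/h₂ > λE₁/(1+λh₁). Equality gives the switch point.
λE₁h₂ = E₂ + λE₂h₁ ⇒ λ = E₂/(E₁h₂ − E₂h₁) = 378/(4.435e+04 − 8316) = 0.01049 per min.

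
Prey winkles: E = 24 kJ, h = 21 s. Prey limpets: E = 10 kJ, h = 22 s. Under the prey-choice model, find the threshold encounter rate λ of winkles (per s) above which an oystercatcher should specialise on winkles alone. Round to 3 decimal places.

The zero-one rule: include limpets iff E₂/h₂ > λE₁/(1+λh₁). Equality gives the switch point.
λE₁h₂ = E₂ + λE₂h₁ ⇒ λ = E₂/(E₁h₂ − E₂h₁) = 10/(528 − 210) = 0.03145 per s.

0.031 per s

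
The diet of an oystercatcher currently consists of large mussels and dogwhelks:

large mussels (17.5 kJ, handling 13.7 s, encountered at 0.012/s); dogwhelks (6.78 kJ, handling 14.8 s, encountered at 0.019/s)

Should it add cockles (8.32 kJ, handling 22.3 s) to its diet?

Yes

Current rate: (0.012×17.5 + 0.019×6.78)/(1 + 0.012×13.7 + 0.019×14.8) = 0.2344 kJ/s.
cockles: E/h = 8.32/22.3 = 0.3731 kJ/s.
0.3731 > 0.2344, so adding cockles raises the average — include it.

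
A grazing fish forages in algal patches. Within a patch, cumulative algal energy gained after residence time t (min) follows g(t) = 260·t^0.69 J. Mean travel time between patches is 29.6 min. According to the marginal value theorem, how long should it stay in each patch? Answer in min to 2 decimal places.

Maximise g(t)/(T+t): set derivative to zero → g'(t)(T+t) = g(t).
g'(t) = 0.69·260·t^-0.31. Setting 0.69·260·t^-0.31 = 260·t^0.69/(29.6+t) gives 0.69(29.6+t) = t, so 0.31·t = 0.69×29.6.
t* = 0.69×29.6/0.31 = 65.88 min.

65.88 min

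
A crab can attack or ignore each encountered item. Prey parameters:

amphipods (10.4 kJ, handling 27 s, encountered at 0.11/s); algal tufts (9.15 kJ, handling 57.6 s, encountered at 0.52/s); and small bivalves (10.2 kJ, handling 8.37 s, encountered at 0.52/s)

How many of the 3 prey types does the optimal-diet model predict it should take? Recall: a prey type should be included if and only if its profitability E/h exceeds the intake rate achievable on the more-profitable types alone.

1

E/h in descending order: small bivalves 1.22, amphipods 0.385, algal tufts 0.159 kJ/s. The optimal diet is the largest prefix of this list for which every included type satisfies E_i/h_i > R on the types above it.
Rate on top 1: 0.991. amphipods: 0.385 < 0.991 → exclude; stop.
Optimal diet: small bivalves — 1 of 3 types.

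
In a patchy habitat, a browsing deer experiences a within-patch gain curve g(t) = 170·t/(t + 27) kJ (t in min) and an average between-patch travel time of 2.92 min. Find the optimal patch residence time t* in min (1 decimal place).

8.9 min

Maximise g(t)/(T+t): set derivative to zero → g'(t)(T+t) = g(t).
g'(t) = 170·27/(t + 27)². Setting 170·27/(t+27)² = 170t/[(t+27)(2.92+t)] gives 27(2.92+t) = t(t+27), so t² = 27×2.92 = 78.84.
t* = √78.84 = 8.879 min.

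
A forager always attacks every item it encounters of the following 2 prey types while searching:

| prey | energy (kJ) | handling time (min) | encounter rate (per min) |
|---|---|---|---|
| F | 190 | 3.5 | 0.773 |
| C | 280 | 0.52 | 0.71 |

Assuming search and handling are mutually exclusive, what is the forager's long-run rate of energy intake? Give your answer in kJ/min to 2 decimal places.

84.83 kJ/min

Energy encountered per unit search time: 0.773×190 + 0.71×280 = 345.7 kJ/min.
Handling time per unit search time: 0.773×3.5 + 0.71×0.52 = 3.075.
Rate = 345.7/(1 + 3.075) = 84.83 kJ/min.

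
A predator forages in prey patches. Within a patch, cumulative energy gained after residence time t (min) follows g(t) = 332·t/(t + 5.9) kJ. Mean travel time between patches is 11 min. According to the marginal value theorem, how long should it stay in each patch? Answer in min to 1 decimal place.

8.1 min

Optimal t* satisfies g'(t*) = g(t*)/(T + t*).
g'(t) = 332·5.9/(t + 5.9)². Setting 332·5.9/(t+5.9)² = 332t/[(t+5.9)(11+t)] gives 5.9(11+t) = t(t+5.9), so t² = 5.9×11 = 64.9.
t* = √64.9 = 8.056 min.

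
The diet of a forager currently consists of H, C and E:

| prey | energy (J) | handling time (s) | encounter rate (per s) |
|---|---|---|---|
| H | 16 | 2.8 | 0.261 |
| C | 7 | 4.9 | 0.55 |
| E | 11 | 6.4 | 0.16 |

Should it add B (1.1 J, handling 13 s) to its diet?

No

Current rate: (0.261×16 + 0.55×7 + 0.16×11)/(1 + 0.261×2.8 + 0.55×4.9 + 0.16×6.4) = 1.796 J/s.
B: E/h = 1.1/13 = 0.08462 J/s.
Since 0.08462 < R, time spent handling B is better spent searching.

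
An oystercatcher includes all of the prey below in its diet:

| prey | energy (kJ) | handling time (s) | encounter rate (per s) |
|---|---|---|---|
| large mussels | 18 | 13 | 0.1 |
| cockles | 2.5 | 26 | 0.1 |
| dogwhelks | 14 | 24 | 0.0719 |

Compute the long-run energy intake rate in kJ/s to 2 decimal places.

0.46 kJ/s

Energy encountered per unit search time: 0.1×18 + 0.1×2.5 + 0.0719×14 = 3.057 kJ/s.
Handling time per unit search time: 0.1×13 + 0.1×26 + 0.0719×24 = 5.626.
Rate = 3.057/(1 + 5.626) = 0.4613 kJ/s.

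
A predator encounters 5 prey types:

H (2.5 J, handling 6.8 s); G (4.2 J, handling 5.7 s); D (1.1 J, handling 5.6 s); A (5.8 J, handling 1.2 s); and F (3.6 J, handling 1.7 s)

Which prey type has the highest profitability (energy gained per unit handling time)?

In descending order of E/h:
A: 5.8/1.2 = 4.83 J/s
F: 3.6/1.7 = 2.12 J/s
G: 4.2/5.7 = 0.737 J/s
H: 2.5/6.8 = 0.368 J/s
D: 1.1/5.6 = 0.196 J/s

A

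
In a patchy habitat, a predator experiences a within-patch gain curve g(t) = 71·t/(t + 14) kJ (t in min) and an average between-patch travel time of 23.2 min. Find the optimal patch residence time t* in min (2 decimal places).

Maximise g(t)/(T+t): set derivative to zero → g'(t)(T+t) = g(t).
g'(t) = 71·14/(t + 14)². Setting 71·14/(t+14)² = 71t/[(t+14)(23.2+t)] gives 14(23.2+t) = t(t+14), so t² = 14×23.2 = 324.8.
t* = √324.8 = 18.02 min.

18.02 min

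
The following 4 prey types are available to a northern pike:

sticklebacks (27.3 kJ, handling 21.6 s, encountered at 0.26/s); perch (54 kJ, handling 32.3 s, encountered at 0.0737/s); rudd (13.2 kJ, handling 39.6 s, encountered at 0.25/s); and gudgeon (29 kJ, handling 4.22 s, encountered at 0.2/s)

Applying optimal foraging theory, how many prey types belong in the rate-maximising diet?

Rank by E/h (kJ/s): gudgeon 6.87, perch 1.67, sticklebacks 1.26, rudd 0.333. Include each in turn until the next type's E/h falls below the running intake rate.
Rate on top 1: 3.145. perch: 1.67 < 3.145 → exclude; stop.
Optimal diet: gudgeon — 1 of 4 types.

1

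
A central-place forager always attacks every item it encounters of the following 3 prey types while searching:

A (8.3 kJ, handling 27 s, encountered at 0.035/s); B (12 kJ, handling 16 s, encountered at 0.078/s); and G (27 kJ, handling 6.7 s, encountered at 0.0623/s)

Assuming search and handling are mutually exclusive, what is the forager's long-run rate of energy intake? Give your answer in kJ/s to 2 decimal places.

R = Σλ_iE_i / (1 + Σλ_ih_i)
Numerator: 0.035×8.3 + 0.078×12 + 0.0623×27 = 2.909
Denominator: 1 + 0.035×27 + 0.078×16 + 0.0623×6.7 = 3.61
R = 2.909/3.61 = 0.8056 kJ/s

0.81 kJ/s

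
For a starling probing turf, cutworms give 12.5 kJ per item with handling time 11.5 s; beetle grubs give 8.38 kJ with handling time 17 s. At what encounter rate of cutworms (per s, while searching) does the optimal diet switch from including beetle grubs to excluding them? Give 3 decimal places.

At the threshold, the rate on cutworms alone equals the profitability of beetle grubs: λ·12.5/(1 + λ·11.5) = 8.38/17 = 0.4929.
Rearranging, λ(12.5 − 0.4929×11.5) = 0.4929, so λ = 0.4929/6.831 = 0.07216 per s.

0.072 per s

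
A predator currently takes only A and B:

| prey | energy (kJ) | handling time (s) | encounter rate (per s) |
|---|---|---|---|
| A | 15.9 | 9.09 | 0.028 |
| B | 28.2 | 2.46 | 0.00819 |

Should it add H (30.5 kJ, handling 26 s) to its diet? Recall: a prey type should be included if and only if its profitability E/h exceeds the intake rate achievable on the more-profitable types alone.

Current rate: (0.028×15.9 + 0.00819×28.2)/(1 + 0.028×9.09 + 0.00819×2.46) = 0.5305 kJ/s.
Profitability of H: 30.5/26 = 1.173 kJ/s.
1.173 > 0.5305, so adding H raises the average — include it.

Yes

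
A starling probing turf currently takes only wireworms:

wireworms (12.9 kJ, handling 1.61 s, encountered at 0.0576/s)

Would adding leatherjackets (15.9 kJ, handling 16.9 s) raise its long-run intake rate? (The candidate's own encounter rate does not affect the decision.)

Current rate: (0.0576×12.9)/(1 + 0.0576×1.61) = 0.68 kJ/s.
leatherjackets: E/h = 15.9/16.9 = 0.9408 kJ/s.
0.9408 > 0.68, so adding leatherjackets raises the average — include it.

Yes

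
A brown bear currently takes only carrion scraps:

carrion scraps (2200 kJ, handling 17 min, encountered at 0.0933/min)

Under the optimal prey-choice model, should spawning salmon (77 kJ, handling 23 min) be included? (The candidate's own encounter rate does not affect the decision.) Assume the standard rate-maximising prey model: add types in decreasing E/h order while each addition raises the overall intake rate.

Current rate: (0.0933×2200)/(1 + 0.0933×17) = 79.37 kJ/min.
Profitability of spawning salmon: 77/23 = 3.348 kJ/min.
3.348 < 79.37, so adding spawning salmon would lower the average — exclude it.

No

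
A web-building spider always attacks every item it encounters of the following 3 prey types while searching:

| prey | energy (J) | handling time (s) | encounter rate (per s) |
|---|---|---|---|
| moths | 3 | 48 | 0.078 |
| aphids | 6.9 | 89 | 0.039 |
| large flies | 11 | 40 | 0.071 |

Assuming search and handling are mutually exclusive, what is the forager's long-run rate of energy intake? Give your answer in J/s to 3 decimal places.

0.116 J/s

R = (0.078×3 + 0.039×6.9 + 0.071×11) / (1 + 0.078×48 + 0.039×89 + 0.071×40) = 1.284/11.05 = 0.1162 J/s.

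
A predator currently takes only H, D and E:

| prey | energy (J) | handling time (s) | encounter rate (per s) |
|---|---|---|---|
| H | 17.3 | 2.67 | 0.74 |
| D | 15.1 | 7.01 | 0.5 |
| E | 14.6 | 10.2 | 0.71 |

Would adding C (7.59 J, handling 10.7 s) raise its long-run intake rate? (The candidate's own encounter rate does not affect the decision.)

Intake rate on the current diet: R = (0.74×17.3 + 0.5×15.1 + 0.71×14.6) / (1 + 0.74×2.67 + 0.5×7.01 + 0.71×10.2) = 30.72/13.72 = 2.238 J/s.
C: E/h = 7.59/10.7 = 0.7093 J/s.
0.7093 < 2.238, so adding C would lower the average — exclude it.

No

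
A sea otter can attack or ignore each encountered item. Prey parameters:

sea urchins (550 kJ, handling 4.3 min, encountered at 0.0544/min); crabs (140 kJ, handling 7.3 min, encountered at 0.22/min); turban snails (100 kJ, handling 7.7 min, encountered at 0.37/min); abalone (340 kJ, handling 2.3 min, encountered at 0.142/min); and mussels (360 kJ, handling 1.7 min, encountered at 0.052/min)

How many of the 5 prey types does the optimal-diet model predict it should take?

3

Profitabilities (E/h, kJ/min): mussels 212, abalone 148, sea urchins 128, crabs 19.2, turban snails 13. Add prey in this order while the next type's profitability exceeds the intake rate on those already taken.
Rate on top 1: 17.2. abalone: 148 > 17.2 → include.
Rate on top 2: 47.35. sea urchins: 128 > 47.35 → include.
Rate on top 3: 58.78. crabs: 19.2 < 58.78 → exclude; stop.
Optimal diet: mussels, abalone, sea urchins — 3 of 5 types.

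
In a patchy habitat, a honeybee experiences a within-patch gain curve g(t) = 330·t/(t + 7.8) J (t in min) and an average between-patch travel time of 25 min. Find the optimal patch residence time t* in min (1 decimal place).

Maximise g(t)/(T+t): set derivative to zero → g'(t)(T+t) = g(t).
g'(t) = 330·7.8/(t + 7.8)². Setting 330·7.8/(t+7.8)² = 330t/[(t+7.8)(25+t)] gives 7.8(25+t) = t(t+7.8), so t² = 7.8×25 = 195.
t* = √195 = 13.96 min.

14.0 min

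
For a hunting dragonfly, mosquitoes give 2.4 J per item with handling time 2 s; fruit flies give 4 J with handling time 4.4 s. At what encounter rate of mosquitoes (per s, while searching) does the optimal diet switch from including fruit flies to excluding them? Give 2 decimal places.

The zero-one rule: include fruit flies iff E₂/h₂ > λE₁/(1+λh₁). Equality gives the switch point.
λE₁h₂ = E₂ + λE₂h₁ ⇒ λ = E₂/(E₁h₂ − E₂h₁) = 4/(10.56 − 8) = 1.562 per s.

1.56 per s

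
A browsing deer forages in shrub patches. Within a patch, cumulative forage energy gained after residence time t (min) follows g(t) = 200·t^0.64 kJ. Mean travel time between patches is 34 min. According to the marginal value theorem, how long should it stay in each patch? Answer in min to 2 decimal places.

60.44 min

Maximise g(t)/(T+t): set derivative to zero → g'(t)(T+t) = g(t).
g'(t) = 0.64·200·t^-0.36. Setting 0.64·200·t^-0.36 = 200·t^0.64/(34+t) gives 0.64(34+t) = t, so 0.36·t = 0.64×34.
t* = 0.64×34/0.36 = 60.44 min.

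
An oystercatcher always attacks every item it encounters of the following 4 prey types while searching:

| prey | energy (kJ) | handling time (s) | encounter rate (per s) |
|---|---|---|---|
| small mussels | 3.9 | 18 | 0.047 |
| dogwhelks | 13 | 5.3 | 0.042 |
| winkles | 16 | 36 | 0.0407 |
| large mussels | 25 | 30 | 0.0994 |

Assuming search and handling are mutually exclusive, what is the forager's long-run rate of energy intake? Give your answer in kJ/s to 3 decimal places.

R = Σλ_iE_i / (1 + Σλ_ih_i)
Numerator: 0.047×3.9 + 0.042×13 + 0.0407×16 + 0.0994×25 = 3.865
Denominator: 1 + 0.047×18 + 0.042×5.3 + 0.0407×36 + 0.0994×30 = 6.516
R = 3.865/6.516 = 0.5933 kJ/s

0.593 kJ/s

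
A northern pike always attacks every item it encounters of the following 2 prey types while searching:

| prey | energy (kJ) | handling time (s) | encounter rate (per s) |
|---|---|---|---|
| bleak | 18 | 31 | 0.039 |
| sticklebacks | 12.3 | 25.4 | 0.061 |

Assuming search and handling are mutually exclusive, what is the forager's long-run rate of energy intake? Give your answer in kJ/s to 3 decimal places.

0.386 kJ/s

Energy encountered per unit search time: 0.039×18 + 0.061×12.3 = 1.452 kJ/s.
Handling time per unit search time: 0.039×31 + 0.061×25.4 = 2.758.
Rate = 1.452/(1 + 2.758) = 0.3864 kJ/s.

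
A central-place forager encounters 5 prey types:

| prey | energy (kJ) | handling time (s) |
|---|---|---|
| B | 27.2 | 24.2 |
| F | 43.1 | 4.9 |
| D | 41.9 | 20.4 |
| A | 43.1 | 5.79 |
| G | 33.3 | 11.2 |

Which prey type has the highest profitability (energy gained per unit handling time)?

F

Profitability E/h (kJ/s): B = 27.2/24.2 = 1.12, F = 43.1/4.9 = 8.8, D = 41.9/20.4 = 2.05, A = 43.1/5.79 = 7.44, G = 33.3/11.2 = 2.97.
Ranked: F > A > G > D > B.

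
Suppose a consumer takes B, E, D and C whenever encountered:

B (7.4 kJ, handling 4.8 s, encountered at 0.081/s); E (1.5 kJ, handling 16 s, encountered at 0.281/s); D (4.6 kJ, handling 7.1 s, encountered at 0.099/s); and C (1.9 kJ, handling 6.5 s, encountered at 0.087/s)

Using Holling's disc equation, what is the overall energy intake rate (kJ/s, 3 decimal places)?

0.229 kJ/s

Energy encountered per unit search time: 0.081×7.4 + 0.281×1.5 + 0.099×4.6 + 0.087×1.9 = 1.642 kJ/s.
Handling time per unit search time: 0.081×4.8 + 0.281×16 + 0.099×7.1 + 0.087×6.5 = 6.153.
Rate = 1.642/(1 + 6.153) = 0.2295 kJ/s.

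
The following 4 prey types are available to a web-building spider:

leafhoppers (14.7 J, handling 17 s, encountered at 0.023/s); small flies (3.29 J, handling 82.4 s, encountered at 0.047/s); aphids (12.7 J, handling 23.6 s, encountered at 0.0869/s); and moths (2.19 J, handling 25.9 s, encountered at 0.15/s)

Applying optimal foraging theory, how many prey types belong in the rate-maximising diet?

2

Profitabilities (E/h, J/s): leafhoppers 0.865, aphids 0.538, moths 0.0846, small flies 0.0399. Add prey in this order while the next type's profitability exceeds the intake rate on those already taken.
Rate on top 1: 0.2431. aphids: 0.538 > 0.2431 → include.
Rate on top 2: 0.4189. moths: 0.0846 < 0.4189 → exclude; stop.
Optimal diet: leafhoppers, aphids — 2 of 4 types.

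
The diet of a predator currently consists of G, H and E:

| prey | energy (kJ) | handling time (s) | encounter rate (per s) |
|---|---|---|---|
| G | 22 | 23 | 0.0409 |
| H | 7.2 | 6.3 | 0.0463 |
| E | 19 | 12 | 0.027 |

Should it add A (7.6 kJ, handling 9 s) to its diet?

Yes

Current rate: (0.0409×22 + 0.0463×7.2 + 0.027×19)/(1 + 0.0409×23 + 0.0463×6.3 + 0.027×12) = 0.6831 kJ/s.
A: E/h = 7.6/9 = 0.8444 kJ/s.
0.8444 > 0.6831, so adding A raises the average — include it.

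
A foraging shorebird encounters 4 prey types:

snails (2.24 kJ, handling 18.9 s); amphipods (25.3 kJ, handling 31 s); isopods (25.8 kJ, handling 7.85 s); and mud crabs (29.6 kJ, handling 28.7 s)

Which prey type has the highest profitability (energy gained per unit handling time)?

isopods

In descending order of E/h:
isopods: 25.8/7.85 = 3.29 kJ/s
mud crabs: 29.6/28.7 = 1.03 kJ/s
amphipods: 25.3/31 = 0.816 kJ/s
snails: 2.24/18.9 = 0.119 kJ/s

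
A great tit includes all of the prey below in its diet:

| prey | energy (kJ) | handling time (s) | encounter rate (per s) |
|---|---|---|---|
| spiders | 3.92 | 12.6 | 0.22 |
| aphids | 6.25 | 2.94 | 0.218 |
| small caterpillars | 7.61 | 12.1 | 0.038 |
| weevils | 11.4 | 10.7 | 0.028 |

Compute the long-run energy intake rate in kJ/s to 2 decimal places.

R = Σλ_iE_i / (1 + Σλ_ih_i)
Numerator: 0.22×3.92 + 0.218×6.25 + 0.038×7.61 + 0.028×11.4 = 2.833
Denominator: 1 + 0.22×12.6 + 0.218×2.94 + 0.038×12.1 + 0.028×10.7 = 5.172
R = 2.833/5.172 = 0.5478 kJ/s

0.55 kJ/s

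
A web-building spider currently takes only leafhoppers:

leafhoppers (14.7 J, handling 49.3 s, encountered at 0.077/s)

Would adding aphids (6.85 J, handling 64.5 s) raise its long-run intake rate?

No

Current rate: (0.077×14.7)/(1 + 0.077×49.3) = 0.236 J/s.
aphids: E/h = 6.85/64.5 = 0.1062 J/s.
0.1062 < 0.236, so adding aphids would lower the average — exclude it.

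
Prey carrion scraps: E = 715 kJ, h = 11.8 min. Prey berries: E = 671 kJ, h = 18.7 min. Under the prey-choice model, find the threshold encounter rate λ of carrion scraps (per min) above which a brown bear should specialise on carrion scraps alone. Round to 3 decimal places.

0.123 per min

At the threshold, the rate on carrion scraps alone equals the profitability of berries: λ·715/(1 + λ·11.8) = 671/18.7 = 35.88.
Rearranging, λ(715 − 35.88×11.8) = 35.88, so λ = 35.88/291.6 = 0.1231 per min.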